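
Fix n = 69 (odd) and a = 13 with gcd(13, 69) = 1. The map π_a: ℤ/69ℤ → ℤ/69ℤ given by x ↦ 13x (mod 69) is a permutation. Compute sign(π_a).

Start at x=52: 52 → 55 → 25 → 49 → 16 → 1 → 13 → … (one orbit).
Cycle type of π: 11×6 + 1×3; total 9 cycles.
sign(π) = (−1)^{n − #cycles} = (−1)^{69−9} = (−1)^60 = +1.

+1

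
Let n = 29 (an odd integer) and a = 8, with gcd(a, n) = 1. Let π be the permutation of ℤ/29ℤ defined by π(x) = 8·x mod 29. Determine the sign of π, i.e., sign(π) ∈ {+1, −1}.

Trace 16: π^k(16) = [16, 12, 9, 14, 25, 26, 5] for k=0..6.
Cycle type of π: 28 + 1; total 2 cycles.
29 − 2 = 27 transpositions; sign(π) = (−1)^27 = -1.
Via Zolotarev, sign(π_{8}) = (8|29) = -1.

-1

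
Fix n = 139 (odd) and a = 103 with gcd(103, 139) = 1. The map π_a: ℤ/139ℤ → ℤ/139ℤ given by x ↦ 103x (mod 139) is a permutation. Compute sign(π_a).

-1

Start at x=87: 87 → 65 → 23 → 6 → 62 → 131 → 10 → … (one orbit).
The orbit structure of x ↦ 103x mod 139: 4 orbits of sizes [46, 46, 46, 1].
n − c = 139 − 4 = 135; sign = (−1)^135 = -1.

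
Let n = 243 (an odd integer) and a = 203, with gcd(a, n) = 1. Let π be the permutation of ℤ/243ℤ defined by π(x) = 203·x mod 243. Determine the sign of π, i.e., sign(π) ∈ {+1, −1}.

Orbit of 232 under x↦203x: [232, 197, 139, 29, 55, 230, 34]… (length divides ord_243(203)).
The orbit structure of x ↦ 203x mod 243: 6 orbits of sizes [162, 54, 18, 6, 2, 1].
With 6 cycles on 243 points, sign = (−1)^{243−6} = -1.
The Jacobi symbol (203|243) = -1 (Zolotarev) agrees.

-1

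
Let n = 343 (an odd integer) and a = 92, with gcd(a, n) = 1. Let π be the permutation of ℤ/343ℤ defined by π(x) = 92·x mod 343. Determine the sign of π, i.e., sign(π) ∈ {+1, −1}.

+1

Start at x=92: 92 → 232 → 78 → 316 → 260 → 253 → 295 → … (one orbit).
Cycle type of π: 49×6 + 7×6 + 1×7; total 19 cycles.
Σ(ℓ_i−1) = 343−19 = 324; sign = (−1)^324 = +1.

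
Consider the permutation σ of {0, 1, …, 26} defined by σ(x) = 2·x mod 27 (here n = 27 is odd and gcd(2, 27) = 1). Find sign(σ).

-1

Trace 10: π^k(10) = [10, 20, 13, 26, 25, 23, 19] for k=0..6.
Cycle lengths of π_2 on ℤ/27ℤ: [18, 6, 2, 1]; 4 cycles in total.
sign(π) = (−1)^{n − #cycles} = (−1)^{27−4} = (−1)^23 = -1.
The Jacobi symbol (2|27) = -1 (Zolotarev) agrees.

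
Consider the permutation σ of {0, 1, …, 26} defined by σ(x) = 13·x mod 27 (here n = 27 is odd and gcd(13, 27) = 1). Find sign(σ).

+1

Start at x=25: 25 → 1 → 13 → 7 → 10 → 22 → 16 → … (one orbit).
7 cycles of lengths [9, 9, 3, 3, 1, 1, 1].
With 7 cycles on 27 points, sign = (−1)^{27−7} = +1.
Via Zolotarev, sign(π_{13}) = (13|27) = +1.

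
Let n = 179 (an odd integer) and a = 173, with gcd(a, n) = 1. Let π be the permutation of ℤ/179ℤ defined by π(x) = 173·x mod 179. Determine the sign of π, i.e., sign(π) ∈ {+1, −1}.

Orbit of 57 under x↦173x: [57, 16, 83, 39, 124, 151, 168]… (length divides ord_179(173)).
Decompose π into cycles: lengths [89, 89, 1] (3 cycles, including the fixed point 0).
With 3 cycles on 179 points, sign = (−1)^{179−3} = +1.
Via Zolotarev, sign(π_{173}) = (173|179) = +1.

+1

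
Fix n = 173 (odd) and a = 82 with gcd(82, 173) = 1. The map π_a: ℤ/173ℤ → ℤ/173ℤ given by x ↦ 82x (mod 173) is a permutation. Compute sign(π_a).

-1

Start at x=63: 63 → 149 → 108 → 33 → 111 → 106 → 42 → … (one orbit).
The orbit structure of x ↦ 82x mod 173: 2 orbits of sizes [172, 1].
2 cycles on 173: each ℓ→(−1)^(ℓ−1), product (−1)^171 = -1.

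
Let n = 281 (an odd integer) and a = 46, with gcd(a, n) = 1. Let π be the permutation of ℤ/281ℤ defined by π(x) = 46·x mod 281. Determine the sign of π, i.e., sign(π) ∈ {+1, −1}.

-1

Start at x=142: 142 → 69 → 83 → 165 → 3 → 138 → 166 → … (one orbit).
The orbit structure of x ↦ 46x mod 281: 2 orbits of sizes [280, 1].
n − c = 281 − 2 = 279; sign = (−1)^279 = -1.
The Jacobi symbol (46|281) = -1 (Zolotarev) agrees.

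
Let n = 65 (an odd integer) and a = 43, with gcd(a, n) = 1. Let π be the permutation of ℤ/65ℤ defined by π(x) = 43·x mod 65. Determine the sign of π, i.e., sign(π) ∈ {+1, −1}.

Start at x=1: 1 → 43 → 29 → 12 → 61 → 23 → 14 → … (one orbit).
π_43 has 8 disjoint cycles with lengths [12, 12, 12, 12, 6, 6, 4, 1] on {0,…,64}.
n − c = 65 − 8 = 57; sign = (−1)^57 = -1.
The Jacobi symbol (43|65) = -1 (Zolotarev) agrees.

-1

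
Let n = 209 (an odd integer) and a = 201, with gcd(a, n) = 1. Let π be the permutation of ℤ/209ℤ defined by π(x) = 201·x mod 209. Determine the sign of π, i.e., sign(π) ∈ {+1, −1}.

Orbit of 201 under x↦201x: [201, 64, 115, 125, 45, 58, 163]… (length divides ord_209(201)).
Decompose π into cycles: lengths [15, 15, 15, 15, 15, 15, 15, 15, 15, 15, 15, 15, 5, 5, 3, 3, 3, 3, 3, 3, 1] (21 cycles, including the fixed point 0).
n − c = 209 − 21 = 188; sign = (−1)^188 = +1.
(201|209)_J = +1 (Zolotarev's lemma cross-check).

+1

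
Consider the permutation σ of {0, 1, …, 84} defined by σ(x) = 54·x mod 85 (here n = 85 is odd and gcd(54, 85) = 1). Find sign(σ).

-1

Orbit of 24 under x↦54x: [24, 21, 29, 36, 74, 1, 54]… (length divides ord_85(54)).
8 cycles of lengths [16, 16, 16, 16, 16, 2, 2, 1].
85 − 8 = 77 transpositions; sign(π) = (−1)^77 = -1.
Check: (54/85) = -1 by Zolotarev.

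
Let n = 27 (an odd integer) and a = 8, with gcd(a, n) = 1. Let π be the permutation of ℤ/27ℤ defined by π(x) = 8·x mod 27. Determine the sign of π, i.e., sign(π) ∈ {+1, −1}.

-1

Trace 17: π^k(17) = [17, 1, 8, 10, 26, 19] for k=0..5.
π_8 has 8 disjoint cycles with lengths [6, 6, 6, 2, 2, 2, 2, 1] on {0,…,26}.
n − c = 27 − 8 = 19; sign = (−1)^19 = -1.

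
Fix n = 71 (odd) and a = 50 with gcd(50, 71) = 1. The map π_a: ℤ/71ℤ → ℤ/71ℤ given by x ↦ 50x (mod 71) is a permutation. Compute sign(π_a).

+1

Orbit of 6 under x↦50x: [6, 16, 19, 27, 1, 50, 15]… (length divides ord_71(50)).
3 cycles of lengths [35, 35, 1].
71 − 3 = 68 transpositions; sign(π) = (−1)^68 = +1.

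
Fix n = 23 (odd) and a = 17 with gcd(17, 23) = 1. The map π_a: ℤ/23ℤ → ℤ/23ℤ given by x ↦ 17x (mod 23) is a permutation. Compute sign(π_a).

-1

Orbit of 13 under x↦17x: [13, 14, 8, 21, 12, 20, 18]… (length divides ord_23(17)).
The orbit structure of x ↦ 17x mod 23: 2 orbits of sizes [22, 1].
n − c = 23 − 2 = 21; sign = (−1)^21 = -1.
The Jacobi symbol (17|23) = -1 (Zolotarev) agrees.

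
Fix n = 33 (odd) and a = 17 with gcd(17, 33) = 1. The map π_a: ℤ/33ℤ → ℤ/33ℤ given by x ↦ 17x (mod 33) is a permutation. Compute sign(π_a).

+1

Trace 2: π^k(2) = [2, 1, 17, 25, 29, 31, 32] for k=0..6.
Cycle lengths of π_17 on ℤ/33ℤ: [10, 10, 10, 2, 1]; 5 cycles in total.
5 cycles on 33: each ℓ→(−1)^(ℓ−1), product (−1)^28 = +1.
(17|33)_J = +1 (Zolotarev's lemma cross-check).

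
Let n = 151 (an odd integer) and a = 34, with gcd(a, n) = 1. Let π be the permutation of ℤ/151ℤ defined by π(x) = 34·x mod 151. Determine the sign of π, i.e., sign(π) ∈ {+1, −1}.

+1

Orbit of 50 under x↦34x: [50, 39, 118, 86, 55, 58, 9]… (length divides ord_151(34)).
The orbit structure of x ↦ 34x mod 151: 3 orbits of sizes [75, 75, 1].
With 3 cycles on 151 points, sign = (−1)^{151−3} = +1.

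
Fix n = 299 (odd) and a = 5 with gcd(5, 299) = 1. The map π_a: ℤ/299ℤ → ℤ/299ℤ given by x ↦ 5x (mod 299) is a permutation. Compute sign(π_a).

Orbit of 291 under x↦5x: [291, 259, 99, 196, 83, 116, 281]… (length divides ord_299(5)).
Decompose π into cycles: lengths [44, 44, 44, 44, 44, 44, 22, 4, 4, 4, 1] (11 cycles, including the fixed point 0).
sign(π) = (−1)^{n − #cycles} = (−1)^{299−11} = (−1)^288 = +1.
Check: (5/299) = +1 by Zolotarev.

+1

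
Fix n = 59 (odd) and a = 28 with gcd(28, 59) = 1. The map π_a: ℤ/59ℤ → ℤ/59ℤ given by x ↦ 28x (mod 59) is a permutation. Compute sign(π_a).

Start at x=51: 51 → 12 → 41 → 27 → 48 → 46 → 49 → … (one orbit).
Cycle type of π: 29×2 + 1; total 3 cycles.
59 − 3 = 56 transpositions; sign(π) = (−1)^56 = +1.
Check: (28/59) = +1 by Zolotarev.

+1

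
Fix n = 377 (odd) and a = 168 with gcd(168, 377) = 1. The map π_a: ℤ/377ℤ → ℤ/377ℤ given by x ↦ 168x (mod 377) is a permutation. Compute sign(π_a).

+1

Trace 248: π^k(248) = [248, 194, 170, 285, 1, 168, 326] for k=0..6.
Cycle lengths of π_168 on ℤ/377ℤ: [14, 14, 14, 14, 14, 14, 14, 14, 14, 14, 14, 14, 14, 14, 14, 14, 14, 14, 14, 14, 14, 14, 14, 14, 7, 7, 7, 7, 2, 2, 2, 2, 2, 2, 1]; 35 cycles in total.
35 cycles on 377: each ℓ→(−1)^(ℓ−1), product (−1)^342 = +1.
Via Zolotarev, sign(π_{168}) = (168|377) = +1.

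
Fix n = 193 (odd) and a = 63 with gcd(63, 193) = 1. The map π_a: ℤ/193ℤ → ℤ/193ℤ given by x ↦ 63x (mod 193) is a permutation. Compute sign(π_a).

Trace 109: π^k(109) = [109, 112, 108, 49, 192, 130, 84] for k=0..6.
17 cycles of lengths [12, 12, 12, 12, 12, 12, 12, 12, 12, 12, 12, 12, 12, 12, 12, 12, 1].
sign(π) = (−1)^{n − #cycles} = (−1)^{193−17} = (−1)^176 = +1.

+1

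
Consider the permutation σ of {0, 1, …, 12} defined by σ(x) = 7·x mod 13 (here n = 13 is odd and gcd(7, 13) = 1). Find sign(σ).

Orbit of 6 under x↦7x: [6, 3, 8, 4, 2, 1, 7]… (length divides ord_13(7)).
The orbit structure of x ↦ 7x mod 13: 2 orbits of sizes [12, 1].
2 cycles on 13: each ℓ→(−1)^(ℓ−1), product (−1)^11 = -1.
The Jacobi symbol (7|13) = -1 (Zolotarev) agrees.

-1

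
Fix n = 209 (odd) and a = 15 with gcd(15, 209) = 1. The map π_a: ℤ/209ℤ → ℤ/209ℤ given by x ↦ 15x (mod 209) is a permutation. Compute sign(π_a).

Start at x=115: 115 → 53 → 168 → 12 → 180 → 192 → 163 → … (one orbit).
Cycle type of π: 90×2 + 18 + 5×2 + 1; total 6 cycles.
With 6 cycles on 209 points, sign = (−1)^{209−6} = -1.
Zolotarev: (15|209) = -1, matching the cycle-count sign.

-1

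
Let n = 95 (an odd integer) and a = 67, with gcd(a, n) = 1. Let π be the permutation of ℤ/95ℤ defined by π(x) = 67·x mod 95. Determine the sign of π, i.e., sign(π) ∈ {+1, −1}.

Orbit of 49 under x↦67x: [49, 53, 36, 37, 9, 33, 26]… (length divides ord_95(67)).
5 cycles of lengths [36, 36, 18, 4, 1].
n − c = 95 − 5 = 90; sign = (−1)^90 = +1.
Via Zolotarev, sign(π_{67}) = (67|95) = +1.

+1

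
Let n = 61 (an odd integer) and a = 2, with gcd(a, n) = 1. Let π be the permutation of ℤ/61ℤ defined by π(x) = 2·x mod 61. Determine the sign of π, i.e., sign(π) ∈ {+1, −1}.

Orbit of 38 under x↦2x: [38, 15, 30, 60, 59, 57, 53]… (length divides ord_61(2)).
π_2 has 2 disjoint cycles with lengths [60, 1] on {0,…,60}.
n − c = 61 − 2 = 59; sign = (−1)^59 = -1.

-1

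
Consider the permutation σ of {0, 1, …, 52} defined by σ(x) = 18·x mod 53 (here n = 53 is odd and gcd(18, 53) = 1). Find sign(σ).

-1

Orbit of 28 under x↦18x: [28, 27, 9, 3, 1, 18, 6]… (length divides ord_53(18)).
Cycle type of π: 52 + 1; total 2 cycles.
53 − 2 = 51 transpositions; sign(π) = (−1)^51 = -1.
Zolotarev: (18|53) = -1, matching the cycle-count sign.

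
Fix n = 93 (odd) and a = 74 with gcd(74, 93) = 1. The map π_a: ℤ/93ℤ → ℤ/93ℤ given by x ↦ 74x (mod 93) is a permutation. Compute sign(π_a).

+1

Orbit of 40 under x↦74x: [40, 77, 25, 83, 4, 17, 49]… (length divides ord_93(74)).
The orbit structure of x ↦ 74x mod 93: 5 orbits of sizes [30, 30, 30, 2, 1].
sign(π) = (−1)^{n − #cycles} = (−1)^{93−5} = (−1)^88 = +1.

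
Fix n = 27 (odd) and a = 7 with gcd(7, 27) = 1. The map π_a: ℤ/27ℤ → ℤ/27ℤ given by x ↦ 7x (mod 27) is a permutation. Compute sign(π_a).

Orbit of 1 under x↦7x: [1, 7, 22, 19, 25, 13, 10]… (length divides ord_27(7)).
Cycle type of π: 9×2 + 3×2 + 1×3; total 7 cycles.
27 − 7 = 20 transpositions; sign(π) = (−1)^20 = +1.

+1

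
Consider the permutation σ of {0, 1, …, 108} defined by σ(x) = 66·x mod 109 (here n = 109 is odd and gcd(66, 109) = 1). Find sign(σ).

Orbit of 38 under x↦66x: [38, 1, 66, 105, 63, 16, 75]… (length divides ord_109(66)).
The orbit structure of x ↦ 66x mod 109: 13 orbits of sizes [9, 9, 9, 9, 9, 9, 9, 9, 9, 9, 9, 9, 1].
109 − 13 = 96 transpositions; sign(π) = (−1)^96 = +1.
Zolotarev: (66|109) = +1, matching the cycle-count sign.

+1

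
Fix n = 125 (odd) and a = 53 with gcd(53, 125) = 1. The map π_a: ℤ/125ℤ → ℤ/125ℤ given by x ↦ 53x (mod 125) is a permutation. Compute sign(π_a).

-1

Orbit of 117 under x↦53x: [117, 76, 28, 109, 27, 56, 93]… (length divides ord_125(53)).
π_53 has 4 disjoint cycles with lengths [100, 20, 4, 1] on {0,…,124}.
With 4 cycles on 125 points, sign = (−1)^{125−4} = -1.
(53|125)_J = -1 (Zolotarev's lemma cross-check).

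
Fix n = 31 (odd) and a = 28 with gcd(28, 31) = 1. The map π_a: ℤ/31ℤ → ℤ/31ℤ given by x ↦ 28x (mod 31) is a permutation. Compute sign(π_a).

Orbit of 16 under x↦28x: [16, 14, 20, 2, 25, 18, 8]… (length divides ord_31(28)).
3 cycles of lengths [15, 15, 1].
3 cycles on 31: each ℓ→(−1)^(ℓ−1), product (−1)^28 = +1.
The Jacobi symbol (28|31) = +1 (Zolotarev) agrees.

+1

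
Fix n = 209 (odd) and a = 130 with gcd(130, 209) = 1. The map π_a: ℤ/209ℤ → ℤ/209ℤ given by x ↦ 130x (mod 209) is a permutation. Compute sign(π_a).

+1

Start at x=144: 144 → 119 → 4 → 102 → 93 → 177 → 20 → … (one orbit).
9 cycles of lengths [45, 45, 45, 45, 9, 9, 5, 5, 1].
n − c = 209 − 9 = 200; sign = (−1)^200 = +1.
Check: (130/209) = +1 by Zolotarev.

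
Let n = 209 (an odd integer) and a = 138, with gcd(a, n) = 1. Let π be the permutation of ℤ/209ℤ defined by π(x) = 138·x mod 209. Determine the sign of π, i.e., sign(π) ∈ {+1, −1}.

Start at x=131: 131 → 104 → 140 → 92 → 156 → 1 → 138 → … (one orbit).
Cycle type of π: 90×2 + 10 + 9×2 + 1; total 6 cycles.
Σ(ℓ_i−1) = 209−6 = 203; sign = (−1)^203 = -1.
The Jacobi symbol (138|209) = -1 (Zolotarev) agrees.

-1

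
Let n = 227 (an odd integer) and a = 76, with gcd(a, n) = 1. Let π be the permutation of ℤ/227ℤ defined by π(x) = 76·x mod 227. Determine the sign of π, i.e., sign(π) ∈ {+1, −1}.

+1

Trace 109: π^k(109) = [109, 112, 113, 189, 63, 21, 7] for k=0..6.
Cycle type of π: 113×2 + 1; total 3 cycles.
3 cycles on 227: each ℓ→(−1)^(ℓ−1), product (−1)^224 = +1.
Via Zolotarev, sign(π_{76}) = (76|227) = +1.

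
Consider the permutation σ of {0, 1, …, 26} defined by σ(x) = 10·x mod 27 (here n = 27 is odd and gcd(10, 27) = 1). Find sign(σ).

Start at x=19: 19 → 1 → 10 → 19 (one orbit).
15 cycles of lengths [3, 3, 3, 3, 3, 3, 1, 1, 1, 1, 1, 1, 1, 1, 1].
27 − 15 = 12 transpositions; sign(π) = (−1)^12 = +1.
Check: (10/27) = +1 by Zolotarev.

+1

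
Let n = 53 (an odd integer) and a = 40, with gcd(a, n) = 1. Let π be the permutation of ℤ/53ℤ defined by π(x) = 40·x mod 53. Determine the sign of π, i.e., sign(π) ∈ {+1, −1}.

Trace 4: π^k(4) = [4, 1, 40, 10, 29, 47, 25] for k=0..6.
π_40 has 3 disjoint cycles with lengths [26, 26, 1] on {0,…,52}.
With 3 cycles on 53 points, sign = (−1)^{53−3} = +1.

+1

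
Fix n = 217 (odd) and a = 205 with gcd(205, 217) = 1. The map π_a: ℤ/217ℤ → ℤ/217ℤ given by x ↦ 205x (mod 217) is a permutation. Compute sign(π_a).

+1

Start at x=100: 100 → 102 → 78 → 149 → 165 → 190 → 107 → … (one orbit).
Cycle lengths of π_205 on ℤ/217ℤ: [15, 15, 15, 15, 15, 15, 15, 15, 15, 15, 15, 15, 15, 15, 3, 3, 1]; 17 cycles in total.
sign(π) = (−1)^{n − #cycles} = (−1)^{217−17} = (−1)^200 = +1.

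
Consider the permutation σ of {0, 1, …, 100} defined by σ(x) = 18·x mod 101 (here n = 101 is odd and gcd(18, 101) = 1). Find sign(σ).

-1

Orbit of 21 under x↦18x: [21, 75, 37, 60, 70, 48, 56]… (length divides ord_101(18)).
Cycle lengths of π_18 on ℤ/101ℤ: [100, 1]; 2 cycles in total.
101 − 2 = 99 transpositions; sign(π) = (−1)^99 = -1.
Via Zolotarev, sign(π_{18}) = (18|101) = -1.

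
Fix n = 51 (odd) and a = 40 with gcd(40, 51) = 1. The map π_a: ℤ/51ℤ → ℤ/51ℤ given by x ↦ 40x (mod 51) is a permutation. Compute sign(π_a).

-1

Start at x=19: 19 → 46 → 4 → 7 → 25 → 31 → 16 → … (one orbit).
6 cycles of lengths [16, 16, 16, 1, 1, 1].
51 − 6 = 45 transpositions; sign(π) = (−1)^45 = -1.
Zolotarev: (40|51) = -1, matching the cycle-count sign.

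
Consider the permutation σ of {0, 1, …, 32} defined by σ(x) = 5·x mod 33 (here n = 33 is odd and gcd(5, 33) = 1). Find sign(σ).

Start at x=25: 25 → 26 → 31 → 23 → 16 → 14 → 4 → … (one orbit).
Cycle lengths of π_5 on ℤ/33ℤ: [10, 10, 5, 5, 2, 1]; 6 cycles in total.
6 cycles on 33: each ℓ→(−1)^(ℓ−1), product (−1)^27 = -1.
Zolotarev: (5|33) = -1, matching the cycle-count sign.

-1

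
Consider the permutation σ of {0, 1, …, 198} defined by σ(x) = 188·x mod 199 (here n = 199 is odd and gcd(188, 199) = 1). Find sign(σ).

+1

Start at x=114: 114 → 139 → 63 → 103 → 61 → 125 → 18 → … (one orbit).
π_188 has 19 disjoint cycles with lengths [11, 11, 11, 11, 11, 11, 11, 11, 11, 11, 11, 11, 11, 11, 11, 11, 11, 11, 1] on {0,…,198}.
19 cycles on 199: each ℓ→(−1)^(ℓ−1), product (−1)^180 = +1.
Via Zolotarev, sign(π_{188}) = (188|199) = +1.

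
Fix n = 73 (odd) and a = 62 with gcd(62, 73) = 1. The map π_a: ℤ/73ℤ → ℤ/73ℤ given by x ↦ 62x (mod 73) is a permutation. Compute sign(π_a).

-1

Orbit of 29 under x↦62x: [29, 46, 5, 18, 21, 61, 59]… (length divides ord_73(62)).
Cycle type of π: 72 + 1; total 2 cycles.
2 cycles on 73: each ℓ→(−1)^(ℓ−1), product (−1)^71 = -1.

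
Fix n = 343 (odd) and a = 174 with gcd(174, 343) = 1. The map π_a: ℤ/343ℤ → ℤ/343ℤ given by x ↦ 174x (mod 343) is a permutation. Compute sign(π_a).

-1

Start at x=223: 223 → 43 → 279 → 183 → 286 → 29 → 244 → … (one orbit).
10 cycles of lengths [98, 98, 98, 14, 14, 14, 2, 2, 2, 1].
n − c = 343 − 10 = 333; sign = (−1)^333 = -1.
Zolotarev: (174|343) = -1, matching the cycle-count sign.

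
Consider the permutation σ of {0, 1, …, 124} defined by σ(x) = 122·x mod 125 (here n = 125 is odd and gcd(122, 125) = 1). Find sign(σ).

-1

Start at x=23: 23 → 56 → 82 → 4 → 113 → 36 → 17 → … (one orbit).
π_122 has 4 disjoint cycles with lengths [100, 20, 4, 1] on {0,…,124}.
4 cycles on 125: each ℓ→(−1)^(ℓ−1), product (−1)^121 = -1.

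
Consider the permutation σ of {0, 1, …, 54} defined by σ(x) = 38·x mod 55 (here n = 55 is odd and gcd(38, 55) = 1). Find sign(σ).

Start at x=9: 9 → 12 → 16 → 3 → 4 → 42 → 1 → … (one orbit).
Cycle type of π: 20×2 + 5×2 + 4 + 1; total 6 cycles.
sign(π) = (−1)^{n − #cycles} = (−1)^{55−6} = (−1)^49 = -1.

-1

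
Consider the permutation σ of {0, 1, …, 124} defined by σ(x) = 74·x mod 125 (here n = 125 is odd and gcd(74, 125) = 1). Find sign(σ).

Orbit of 49 under x↦74x: [49, 1, 74, 101, 99, 76, 124]… (length divides ord_125(74)).
π_74 has 23 disjoint cycles with lengths [10, 10, 10, 10, 10, 10, 10, 10, 10, 10, 2, 2, 2, 2, 2, 2, 2, 2, 2, 2, 2, 2, 1] on {0,…,124}.
sign(π) = (−1)^{n − #cycles} = (−1)^{125−23} = (−1)^102 = +1.

+1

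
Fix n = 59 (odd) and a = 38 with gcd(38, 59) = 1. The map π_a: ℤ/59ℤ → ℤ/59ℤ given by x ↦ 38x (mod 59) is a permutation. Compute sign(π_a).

-1

Orbit of 37 under x↦38x: [37, 49, 33, 15, 39, 7, 30]… (length divides ord_59(38)).
2 cycles of lengths [58, 1].
n − c = 59 − 2 = 57; sign = (−1)^57 = -1.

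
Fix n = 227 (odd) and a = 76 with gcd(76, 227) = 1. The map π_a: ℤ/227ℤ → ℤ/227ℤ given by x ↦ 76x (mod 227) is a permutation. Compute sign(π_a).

+1

Trace 144: π^k(144) = [144, 48, 16, 81, 27, 9, 3] for k=0..6.
The orbit structure of x ↦ 76x mod 227: 3 orbits of sizes [113, 113, 1].
With 3 cycles on 227 points, sign = (−1)^{227−3} = +1.
Check: (76/227) = +1 by Zolotarev.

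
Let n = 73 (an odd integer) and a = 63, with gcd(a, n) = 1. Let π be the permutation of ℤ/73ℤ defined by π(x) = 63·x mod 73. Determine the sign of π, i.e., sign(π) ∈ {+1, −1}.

-1

Trace 22: π^k(22) = [22, 72, 10, 46, 51, 1, 63] for k=0..6.
The orbit structure of x ↦ 63x mod 73: 10 orbits of sizes [8, 8, 8, 8, 8, 8, 8, 8, 8, 1].
With 10 cycles on 73 points, sign = (−1)^{73−10} = -1.
Check: (63/73) = -1 by Zolotarev.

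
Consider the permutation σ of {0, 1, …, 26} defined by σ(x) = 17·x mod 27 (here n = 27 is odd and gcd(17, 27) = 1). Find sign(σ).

Start at x=8: 8 → 1 → 17 → 19 → 26 → 10 → 8 (one orbit).
Cycle type of π: 6×3 + 2×4 + 1; total 8 cycles.
27 − 8 = 19 transpositions; sign(π) = (−1)^19 = -1.
Check: (17/27) = -1 by Zolotarev.

-1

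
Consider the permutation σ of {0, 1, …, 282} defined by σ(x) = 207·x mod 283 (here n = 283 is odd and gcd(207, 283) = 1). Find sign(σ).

Orbit of 281 under x↦207x: [281, 152, 51, 86, 256, 71, 264]… (length divides ord_283(207)).
π_207 has 7 disjoint cycles with lengths [47, 47, 47, 47, 47, 47, 1] on {0,…,282}.
sign(π) = (−1)^{n − #cycles} = (−1)^{283−7} = (−1)^276 = +1.
The Jacobi symbol (207|283) = +1 (Zolotarev) agrees.

+1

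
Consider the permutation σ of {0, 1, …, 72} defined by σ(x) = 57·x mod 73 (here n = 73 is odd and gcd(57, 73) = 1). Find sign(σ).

Orbit of 1 under x↦57x: [1, 57, 37, 65, 55, 69, 64]… (length divides ord_73(57)).
Cycle type of π: 18×4 + 1; total 5 cycles.
5 cycles on 73: each ℓ→(−1)^(ℓ−1), product (−1)^68 = +1.
Zolotarev: (57|73) = +1, matching the cycle-count sign.

+1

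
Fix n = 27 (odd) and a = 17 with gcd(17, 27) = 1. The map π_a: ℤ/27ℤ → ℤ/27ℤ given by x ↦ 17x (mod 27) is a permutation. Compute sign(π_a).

Start at x=26: 26 → 10 → 8 → 1 → 17 → 19 → 26 (one orbit).
Decompose π into cycles: lengths [6, 6, 6, 2, 2, 2, 2, 1] (8 cycles, including the fixed point 0).
27 − 8 = 19 transpositions; sign(π) = (−1)^19 = -1.

-1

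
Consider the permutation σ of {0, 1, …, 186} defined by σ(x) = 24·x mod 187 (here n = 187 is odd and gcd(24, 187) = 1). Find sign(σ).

Start at x=40: 40 → 25 → 39 → 1 → 24 → 15 → 173 → … (one orbit).
Cycle lengths of π_24 on ℤ/187ℤ: [80, 80, 16, 10, 1]; 5 cycles in total.
With 5 cycles on 187 points, sign = (−1)^{187−5} = +1.
Check: (24/187) = +1 by Zolotarev.

+1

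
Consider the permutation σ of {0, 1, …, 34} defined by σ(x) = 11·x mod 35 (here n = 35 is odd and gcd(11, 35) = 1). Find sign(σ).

+1

Start at x=1: 1 → 11 → 16 → 1 (one orbit).
The orbit structure of x ↦ 11x mod 35: 15 orbits of sizes [3, 3, 3, 3, 3, 3, 3, 3, 3, 3, 1, 1, 1, 1, 1].
n − c = 35 − 15 = 20; sign = (−1)^20 = +1.
Via Zolotarev, sign(π_{11}) = (11|35) = +1.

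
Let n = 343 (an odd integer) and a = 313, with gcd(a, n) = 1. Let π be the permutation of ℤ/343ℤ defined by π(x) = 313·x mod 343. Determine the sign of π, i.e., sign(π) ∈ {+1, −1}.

Trace 19: π^k(19) = [19, 116, 293, 128, 276, 295, 68] for k=0..6.
Decompose π into cycles: lengths [42, 42, 42, 42, 42, 42, 42, 6, 6, 6, 6, 6, 6, 6, 6, 1] (16 cycles, including the fixed point 0).
16 cycles on 343: each ℓ→(−1)^(ℓ−1), product (−1)^327 = -1.
Via Zolotarev, sign(π_{313}) = (313|343) = -1.

-1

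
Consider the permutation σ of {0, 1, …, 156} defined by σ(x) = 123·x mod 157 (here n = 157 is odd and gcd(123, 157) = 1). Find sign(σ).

Start at x=117: 117 → 104 → 75 → 119 → 36 → 32 → 11 → … (one orbit).
Decompose π into cycles: lengths [156, 1] (2 cycles, including the fixed point 0).
n − c = 157 − 2 = 155; sign = (−1)^155 = -1.

-1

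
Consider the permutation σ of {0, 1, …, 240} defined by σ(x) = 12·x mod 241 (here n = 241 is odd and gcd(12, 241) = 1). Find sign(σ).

+1

Trace 147: π^k(147) = [147, 77, 201, 2, 24, 47, 82] for k=0..6.
Decompose π into cycles: lengths [120, 120, 1] (3 cycles, including the fixed point 0).
241 − 3 = 238 transpositions; sign(π) = (−1)^238 = +1.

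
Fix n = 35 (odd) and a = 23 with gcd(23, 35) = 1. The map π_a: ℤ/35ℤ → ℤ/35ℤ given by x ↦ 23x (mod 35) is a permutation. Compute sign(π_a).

-1

Start at x=4: 4 → 22 → 16 → 18 → 29 → 2 → 11 → … (one orbit).
π_23 has 6 disjoint cycles with lengths [12, 12, 4, 3, 3, 1] on {0,…,34}.
sign(π) = (−1)^{n − #cycles} = (−1)^{35−6} = (−1)^29 = -1.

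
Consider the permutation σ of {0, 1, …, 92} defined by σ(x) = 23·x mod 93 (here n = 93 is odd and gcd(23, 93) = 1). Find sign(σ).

Orbit of 16 under x↦23x: [16, 89, 1, 23, 64, 77, 4]… (length divides ord_93(23)).
π_23 has 11 disjoint cycles with lengths [10, 10, 10, 10, 10, 10, 10, 10, 10, 2, 1] on {0,…,92}.
Σ(ℓ_i−1) = 93−11 = 82; sign = (−1)^82 = +1.
Check: (23/93) = +1 by Zolotarev.

+1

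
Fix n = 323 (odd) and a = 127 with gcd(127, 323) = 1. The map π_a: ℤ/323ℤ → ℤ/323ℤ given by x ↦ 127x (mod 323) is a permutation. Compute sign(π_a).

-1

Orbit of 2 under x↦127x: [2, 254, 281, 157, 236, 256, 212]… (length divides ord_323(127)).
Cycle lengths of π_127 on ℤ/323ℤ: [72, 72, 72, 72, 18, 8, 8, 1]; 8 cycles in total.
323 − 8 = 315 transpositions; sign(π) = (−1)^315 = -1.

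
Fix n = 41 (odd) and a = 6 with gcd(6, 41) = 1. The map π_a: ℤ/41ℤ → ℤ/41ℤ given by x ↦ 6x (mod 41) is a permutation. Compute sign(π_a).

Start at x=9: 9 → 13 → 37 → 17 → 20 → 38 → 23 → … (one orbit).
π_6 has 2 disjoint cycles with lengths [40, 1] on {0,…,40}.
41 − 2 = 39 transpositions; sign(π) = (−1)^39 = -1.

-1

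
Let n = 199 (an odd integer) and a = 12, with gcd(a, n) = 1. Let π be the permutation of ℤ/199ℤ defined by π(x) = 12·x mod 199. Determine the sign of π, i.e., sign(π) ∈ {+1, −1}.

-1

Start at x=144: 144 → 136 → 40 → 82 → 188 → 67 → 8 → … (one orbit).
The orbit structure of x ↦ 12x mod 199: 4 orbits of sizes [66, 66, 66, 1].
With 4 cycles on 199 points, sign = (−1)^{199−4} = -1.
Zolotarev: (12|199) = -1, matching the cycle-count sign.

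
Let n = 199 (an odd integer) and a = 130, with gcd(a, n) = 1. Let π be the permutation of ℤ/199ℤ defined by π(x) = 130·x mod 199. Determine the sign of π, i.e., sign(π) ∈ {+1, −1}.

Trace 139: π^k(139) = [139, 160, 104, 187, 32, 180, 117] for k=0..6.
3 cycles of lengths [99, 99, 1].
n − c = 199 − 3 = 196; sign = (−1)^196 = +1.
Via Zolotarev, sign(π_{130}) = (130|199) = +1.

+1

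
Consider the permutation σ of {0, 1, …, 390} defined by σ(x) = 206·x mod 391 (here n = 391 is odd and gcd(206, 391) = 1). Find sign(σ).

Start at x=206: 206 → 208 → 229 → 254 → 321 → 47 → 298 → … (one orbit).
Decompose π into cycles: lengths [8, 8, 8, 8, 8, 8, 8, 8, 8, 8, 8, 8, 8, 8, 8, 8, 8, 8, 8, 8, 8, 8, 8, 8, 8, 8, 8, 8, 8, 8, 8, 8, 8, 8, 8, 8, 8, 8, 8, 8, 8, 8, 8, 8, 8, 8, 2, 2, 2, 2, 2, 2, 2, 2, 2, 2, 2, 1] (58 cycles, including the fixed point 0).
58 cycles on 391: each ℓ→(−1)^(ℓ−1), product (−1)^333 = -1.

-1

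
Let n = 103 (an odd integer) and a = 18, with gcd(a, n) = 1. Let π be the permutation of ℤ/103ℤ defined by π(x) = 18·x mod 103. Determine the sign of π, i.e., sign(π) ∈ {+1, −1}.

Start at x=13: 13 → 28 → 92 → 8 → 41 → 17 → 100 → … (one orbit).
π_18 has 3 disjoint cycles with lengths [51, 51, 1] on {0,…,102}.
Σ(ℓ_i−1) = 103−3 = 100; sign = (−1)^100 = +1.

+1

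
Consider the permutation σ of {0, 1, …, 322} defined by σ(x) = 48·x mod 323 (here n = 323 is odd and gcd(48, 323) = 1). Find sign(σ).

+1

Trace 97: π^k(97) = [97, 134, 295, 271, 88, 25, 231] for k=0..6.
π_48 has 5 disjoint cycles with lengths [144, 144, 18, 16, 1] on {0,…,322}.
323 − 5 = 318 transpositions; sign(π) = (−1)^318 = +1.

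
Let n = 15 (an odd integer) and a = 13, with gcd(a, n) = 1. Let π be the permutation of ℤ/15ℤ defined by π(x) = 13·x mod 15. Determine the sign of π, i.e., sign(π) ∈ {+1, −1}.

Start at x=4: 4 → 7 → 1 → 13 → 4 (one orbit).
Cycle type of π: 4×3 + 1×3; total 6 cycles.
With 6 cycles on 15 points, sign = (−1)^{15−6} = -1.
Check: (13/15) = -1 by Zolotarev.

-1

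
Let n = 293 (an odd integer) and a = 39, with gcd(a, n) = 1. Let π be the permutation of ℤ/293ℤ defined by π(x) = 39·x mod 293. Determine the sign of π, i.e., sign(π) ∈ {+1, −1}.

+1

Trace 133: π^k(133) = [133, 206, 123, 109, 149, 244, 140] for k=0..6.
Cycle lengths of π_39 on ℤ/293ℤ: [73, 73, 73, 73, 1]; 5 cycles in total.
293 − 5 = 288 transpositions; sign(π) = (−1)^288 = +1.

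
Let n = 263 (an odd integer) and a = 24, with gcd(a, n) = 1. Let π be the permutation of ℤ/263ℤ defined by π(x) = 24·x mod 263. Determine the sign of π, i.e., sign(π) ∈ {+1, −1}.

+1

Start at x=32: 32 → 242 → 22 → 2 → 48 → 100 → 33 → … (one orbit).
The orbit structure of x ↦ 24x mod 263: 3 orbits of sizes [131, 131, 1].
Σ(ℓ_i−1) = 263−3 = 260; sign = (−1)^260 = +1.
The Jacobi symbol (24|263) = +1 (Zolotarev) agrees.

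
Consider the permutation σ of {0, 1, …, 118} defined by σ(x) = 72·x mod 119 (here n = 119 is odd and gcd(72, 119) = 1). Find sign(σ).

Start at x=30: 30 → 18 → 106 → 16 → 81 → 1 → 72 → … (one orbit).
The orbit structure of x ↦ 72x mod 119: 15 orbits of sizes [12, 12, 12, 12, 12, 12, 12, 12, 4, 4, 4, 4, 3, 3, 1].
n − c = 119 − 15 = 104; sign = (−1)^104 = +1.
(72|119)_J = +1 (Zolotarev's lemma cross-check).

+1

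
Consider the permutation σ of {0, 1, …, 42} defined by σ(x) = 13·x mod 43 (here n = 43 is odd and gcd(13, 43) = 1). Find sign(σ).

+1

Orbit of 40 under x↦13x: [40, 4, 9, 31, 16, 36, 38]… (length divides ord_43(13)).
The orbit structure of x ↦ 13x mod 43: 3 orbits of sizes [21, 21, 1].
With 3 cycles on 43 points, sign = (−1)^{43−3} = +1.
Via Zolotarev, sign(π_{13}) = (13|43) = +1.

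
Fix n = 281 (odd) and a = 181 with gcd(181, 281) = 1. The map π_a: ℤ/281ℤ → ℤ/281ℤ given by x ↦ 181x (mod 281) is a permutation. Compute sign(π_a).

+1

Start at x=109: 109 → 59 → 1 → 181 → 165 → 79 → 249 → 109 (one orbit).
Cycle lengths of π_181 on ℤ/281ℤ: [7, 7, 7, 7, 7, 7, 7, 7, 7, 7, 7, 7, 7, 7, 7, 7, 7, 7, 7, 7, 7, 7, 7, 7, 7, 7, 7, 7, 7, 7, 7, 7, 7, 7, 7, 7, 7, 7, 7, 7, 1]; 41 cycles in total.
Σ(ℓ_i−1) = 281−41 = 240; sign = (−1)^240 = +1.
Zolotarev: (181|281) = +1, matching the cycle-count sign.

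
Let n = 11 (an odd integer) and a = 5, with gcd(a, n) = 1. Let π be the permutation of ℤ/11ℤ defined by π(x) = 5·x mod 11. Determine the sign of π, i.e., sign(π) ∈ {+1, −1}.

Start at x=3: 3 → 4 → 9 → 1 → 5 → 3 (one orbit).
The orbit structure of x ↦ 5x mod 11: 3 orbits of sizes [5, 5, 1].
Σ(ℓ_i−1) = 11−3 = 8; sign = (−1)^8 = +1.

+1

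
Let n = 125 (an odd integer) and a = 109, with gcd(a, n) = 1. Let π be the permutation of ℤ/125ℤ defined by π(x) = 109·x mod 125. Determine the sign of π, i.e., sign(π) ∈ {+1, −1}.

+1

Orbit of 66 under x↦109x: [66, 69, 21, 39, 1, 109, 6]… (length divides ord_125(109)).
Cycle type of π: 50×2 + 10×2 + 2×2 + 1; total 7 cycles.
Σ(ℓ_i−1) = 125−7 = 118; sign = (−1)^118 = +1.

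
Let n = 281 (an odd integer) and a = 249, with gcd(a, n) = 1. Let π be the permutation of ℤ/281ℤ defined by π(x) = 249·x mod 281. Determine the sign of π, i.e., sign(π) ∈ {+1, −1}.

+1

Trace 109: π^k(109) = [109, 165, 59, 79, 1, 249, 181] for k=0..6.
Cycle lengths of π_249 on ℤ/281ℤ: [7, 7, 7, 7, 7, 7, 7, 7, 7, 7, 7, 7, 7, 7, 7, 7, 7, 7, 7, 7, 7, 7, 7, 7, 7, 7, 7, 7, 7, 7, 7, 7, 7, 7, 7, 7, 7, 7, 7, 7, 1]; 41 cycles in total.
With 41 cycles on 281 points, sign = (−1)^{281−41} = +1.
The Jacobi symbol (249|281) = +1 (Zolotarev) agrees.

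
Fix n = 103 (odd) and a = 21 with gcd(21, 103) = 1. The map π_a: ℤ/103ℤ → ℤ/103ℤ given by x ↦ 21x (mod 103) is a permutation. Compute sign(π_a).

-1

Trace 1: π^k(1) = [1, 21, 29, 94, 17, 48, 81] for k=0..6.
Cycle type of π: 102 + 1; total 2 cycles.
2 cycles on 103: each ℓ→(−1)^(ℓ−1), product (−1)^101 = -1.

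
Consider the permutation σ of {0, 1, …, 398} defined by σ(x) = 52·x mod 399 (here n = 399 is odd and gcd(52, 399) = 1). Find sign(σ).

Trace 106: π^k(106) = [106, 325, 142, 202, 130, 376, 1] for k=0..6.
π_52 has 27 disjoint cycles with lengths [18, 18, 18, 18, 18, 18, 18, 18, 18, 18, 18, 18, 18, 18, 18, 18, 18, 18, 18, 18, 18, 6, 6, 6, 1, 1, 1] on {0,…,398}.
399 − 27 = 372 transpositions; sign(π) = (−1)^372 = +1.
Zolotarev: (52|399) = +1, matching the cycle-count sign.

+1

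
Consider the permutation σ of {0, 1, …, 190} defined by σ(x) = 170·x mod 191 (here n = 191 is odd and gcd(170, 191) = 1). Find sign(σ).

+1

Start at x=5: 5 → 86 → 104 → 108 → 24 → 69 → 79 → … (one orbit).
Cycle lengths of π_170 on ℤ/191ℤ: [95, 95, 1]; 3 cycles in total.
3 cycles on 191: each ℓ→(−1)^(ℓ−1), product (−1)^188 = +1.
Zolotarev: (170|191) = +1, matching the cycle-count sign.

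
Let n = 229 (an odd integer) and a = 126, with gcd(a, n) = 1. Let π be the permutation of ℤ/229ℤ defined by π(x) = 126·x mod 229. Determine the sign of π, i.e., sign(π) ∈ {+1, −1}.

+1

Orbit of 25 under x↦126x: [25, 173, 43, 151, 19, 104, 51]… (length divides ord_229(126)).
π_126 has 5 disjoint cycles with lengths [57, 57, 57, 57, 1] on {0,…,228}.
With 5 cycles on 229 points, sign = (−1)^{229−5} = +1.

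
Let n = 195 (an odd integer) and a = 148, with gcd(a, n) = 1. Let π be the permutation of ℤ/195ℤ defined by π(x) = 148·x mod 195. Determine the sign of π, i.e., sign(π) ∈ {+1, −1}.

Trace 64: π^k(64) = [64, 112, 1, 148] for k=0..3.
51 cycles of lengths [4, 4, 4, 4, 4, 4, 4, 4, 4, 4, 4, 4, 4, 4, 4, 4, 4, 4, 4, 4, 4, 4, 4, 4, 4, 4, 4, 4, 4, 4, 4, 4, 4, 4, 4, 4, 4, 4, 4, 4, 4, 4, 4, 4, 4, 4, 4, 4, 1, 1, 1].
n − c = 195 − 51 = 144; sign = (−1)^144 = +1.
(148|195)_J = +1 (Zolotarev's lemma cross-check).

+1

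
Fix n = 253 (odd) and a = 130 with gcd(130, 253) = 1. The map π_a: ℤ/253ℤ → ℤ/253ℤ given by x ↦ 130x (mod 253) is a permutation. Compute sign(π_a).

-1

Start at x=168: 168 → 82 → 34 → 119 → 37 → 3 → 137 → … (one orbit).
6 cycles of lengths [110, 110, 22, 5, 5, 1].
Σ(ℓ_i−1) = 253−6 = 247; sign = (−1)^247 = -1.
Zolotarev: (130|253) = -1, matching the cycle-count sign.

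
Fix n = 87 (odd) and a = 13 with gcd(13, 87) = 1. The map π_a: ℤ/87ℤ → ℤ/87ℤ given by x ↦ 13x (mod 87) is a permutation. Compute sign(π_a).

Trace 1: π^k(1) = [1, 13, 82, 22, 25, 64, 49] for k=0..6.
Decompose π into cycles: lengths [14, 14, 14, 14, 14, 14, 1, 1, 1] (9 cycles, including the fixed point 0).
With 9 cycles on 87 points, sign = (−1)^{87−9} = +1.
Zolotarev: (13|87) = +1, matching the cycle-count sign.

+1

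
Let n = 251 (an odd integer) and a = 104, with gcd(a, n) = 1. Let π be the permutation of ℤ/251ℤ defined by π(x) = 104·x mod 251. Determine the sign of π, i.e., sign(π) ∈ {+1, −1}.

Start at x=13: 13 → 97 → 48 → 223 → 100 → 109 → 41 → … (one orbit).
π_104 has 2 disjoint cycles with lengths [250, 1] on {0,…,250}.
Σ(ℓ_i−1) = 251−2 = 249; sign = (−1)^249 = -1.
Zolotarev: (104|251) = -1, matching the cycle-count sign.

-1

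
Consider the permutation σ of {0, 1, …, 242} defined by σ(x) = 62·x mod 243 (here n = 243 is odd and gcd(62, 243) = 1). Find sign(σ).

Start at x=100: 100 → 125 → 217 → 89 → 172 → 215 → 208 → … (one orbit).
Cycle type of π: 54×3 + 18×3 + 6×3 + 2×4 + 1; total 14 cycles.
n − c = 243 − 14 = 229; sign = (−1)^229 = -1.

-1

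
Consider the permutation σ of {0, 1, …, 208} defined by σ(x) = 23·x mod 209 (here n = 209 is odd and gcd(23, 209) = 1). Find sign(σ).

+1

Start at x=111: 111 → 45 → 199 → 188 → 144 → 177 → 100 → … (one orbit).
The orbit structure of x ↦ 23x mod 209: 33 orbits of sizes [9, 9, 9, 9, 9, 9, 9, 9, 9, 9, 9, 9, 9, 9, 9, 9, 9, 9, 9, 9, 9, 9, 1, 1, 1, 1, 1, 1, 1, 1, 1, 1, 1].
n − c = 209 − 33 = 176; sign = (−1)^176 = +1.
(23|209)_J = +1 (Zolotarev's lemma cross-check).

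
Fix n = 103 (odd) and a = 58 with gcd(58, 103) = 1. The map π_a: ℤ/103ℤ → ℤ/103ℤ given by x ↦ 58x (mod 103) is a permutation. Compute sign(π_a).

Orbit of 25 under x↦58x: [25, 8, 52, 29, 34, 15, 46]… (length divides ord_103(58)).
Decompose π into cycles: lengths [51, 51, 1] (3 cycles, including the fixed point 0).
3 cycles on 103: each ℓ→(−1)^(ℓ−1), product (−1)^100 = +1.

+1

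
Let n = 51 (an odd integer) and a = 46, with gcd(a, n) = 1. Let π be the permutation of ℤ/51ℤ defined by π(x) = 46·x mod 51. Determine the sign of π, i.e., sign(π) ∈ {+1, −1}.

-1

Trace 16: π^k(16) = [16, 22, 43, 40, 4, 31, 49] for k=0..6.
π_46 has 6 disjoint cycles with lengths [16, 16, 16, 1, 1, 1] on {0,…,50}.
51 − 6 = 45 transpositions; sign(π) = (−1)^45 = -1.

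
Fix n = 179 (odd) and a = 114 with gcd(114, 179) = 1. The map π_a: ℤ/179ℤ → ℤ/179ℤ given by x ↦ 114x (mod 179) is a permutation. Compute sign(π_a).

-1

Trace 17: π^k(17) = [17, 148, 46, 53, 135, 175, 81] for k=0..6.
Decompose π into cycles: lengths [178, 1] (2 cycles, including the fixed point 0).
179 − 2 = 177 transpositions; sign(π) = (−1)^177 = -1.
Zolotarev: (114|179) = -1, matching the cycle-count sign.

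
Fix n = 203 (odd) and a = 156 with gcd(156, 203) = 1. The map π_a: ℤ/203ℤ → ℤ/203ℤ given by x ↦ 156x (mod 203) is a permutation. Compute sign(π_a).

Start at x=144: 144 → 134 → 198 → 32 → 120 → 44 → 165 → … (one orbit).
π_156 has 6 disjoint cycles with lengths [84, 84, 28, 3, 3, 1] on {0,…,202}.
With 6 cycles on 203 points, sign = (−1)^{203−6} = -1.

-1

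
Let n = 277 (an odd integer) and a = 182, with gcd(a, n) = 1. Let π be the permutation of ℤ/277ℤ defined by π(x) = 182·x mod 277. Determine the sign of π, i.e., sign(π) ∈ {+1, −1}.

-1

Orbit of 116 under x↦182x: [116, 60, 117, 242, 1, 182, 161]… (length divides ord_277(182)).
Cycle lengths of π_182 on ℤ/277ℤ: [12, 12, 12, 12, 12, 12, 12, 12, 12, 12, 12, 12, 12, 12, 12, 12, 12, 12, 12, 12, 12, 12, 12, 1]; 24 cycles in total.
Σ(ℓ_i−1) = 277−24 = 253; sign = (−1)^253 = -1.
Zolotarev: (182|277) = -1, matching the cycle-count sign.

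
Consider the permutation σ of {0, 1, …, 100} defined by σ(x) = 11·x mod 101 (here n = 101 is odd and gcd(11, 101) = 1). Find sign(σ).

Orbit of 92 under x↦11x: [92, 2, 22, 40, 36, 93, 13]… (length divides ord_101(11)).
Decompose π into cycles: lengths [100, 1] (2 cycles, including the fixed point 0).
101 − 2 = 99 transpositions; sign(π) = (−1)^99 = -1.
Via Zolotarev, sign(π_{11}) = (11|101) = -1.

-1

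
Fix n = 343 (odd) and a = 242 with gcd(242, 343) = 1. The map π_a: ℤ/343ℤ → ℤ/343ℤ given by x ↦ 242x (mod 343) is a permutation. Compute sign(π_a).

Start at x=1: 1 → 242 → 254 → 71 → 32 → 198 → 239 → … (one orbit).
Decompose π into cycles: lengths [147, 147, 21, 21, 3, 3, 1] (7 cycles, including the fixed point 0).
n − c = 343 − 7 = 336; sign = (−1)^336 = +1.

+1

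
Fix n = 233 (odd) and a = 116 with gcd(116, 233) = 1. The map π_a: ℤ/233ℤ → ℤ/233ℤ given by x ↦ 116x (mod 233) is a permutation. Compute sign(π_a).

+1

Orbit of 162 under x↦116x: [162, 152, 157, 38, 214, 126, 170]… (length divides ord_233(116)).
Cycle lengths of π_116 on ℤ/233ℤ: [58, 58, 58, 58, 1]; 5 cycles in total.
n − c = 233 − 5 = 228; sign = (−1)^228 = +1.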